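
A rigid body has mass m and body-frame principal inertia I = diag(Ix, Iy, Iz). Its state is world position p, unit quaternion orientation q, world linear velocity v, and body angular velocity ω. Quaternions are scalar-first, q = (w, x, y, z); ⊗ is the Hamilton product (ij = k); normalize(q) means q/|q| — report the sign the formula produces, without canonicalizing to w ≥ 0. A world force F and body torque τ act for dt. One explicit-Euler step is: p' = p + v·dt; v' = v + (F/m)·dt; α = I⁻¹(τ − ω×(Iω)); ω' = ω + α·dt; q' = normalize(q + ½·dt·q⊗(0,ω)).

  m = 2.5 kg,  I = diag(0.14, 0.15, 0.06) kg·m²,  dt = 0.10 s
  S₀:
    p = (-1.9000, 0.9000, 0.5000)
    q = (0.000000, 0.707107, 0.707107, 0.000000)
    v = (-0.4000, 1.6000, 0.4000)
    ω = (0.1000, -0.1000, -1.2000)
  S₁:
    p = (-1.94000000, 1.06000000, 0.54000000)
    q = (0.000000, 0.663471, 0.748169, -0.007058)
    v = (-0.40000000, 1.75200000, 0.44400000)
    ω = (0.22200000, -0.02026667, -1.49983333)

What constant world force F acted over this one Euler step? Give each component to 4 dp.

F = (0.0000, 3.8000, 1.1000)

velocity change Δv = (0.00000000, 0.15200000, 0.04400000)
F = m·Δv/dt = (0.0000, 3.8000, 1.1000)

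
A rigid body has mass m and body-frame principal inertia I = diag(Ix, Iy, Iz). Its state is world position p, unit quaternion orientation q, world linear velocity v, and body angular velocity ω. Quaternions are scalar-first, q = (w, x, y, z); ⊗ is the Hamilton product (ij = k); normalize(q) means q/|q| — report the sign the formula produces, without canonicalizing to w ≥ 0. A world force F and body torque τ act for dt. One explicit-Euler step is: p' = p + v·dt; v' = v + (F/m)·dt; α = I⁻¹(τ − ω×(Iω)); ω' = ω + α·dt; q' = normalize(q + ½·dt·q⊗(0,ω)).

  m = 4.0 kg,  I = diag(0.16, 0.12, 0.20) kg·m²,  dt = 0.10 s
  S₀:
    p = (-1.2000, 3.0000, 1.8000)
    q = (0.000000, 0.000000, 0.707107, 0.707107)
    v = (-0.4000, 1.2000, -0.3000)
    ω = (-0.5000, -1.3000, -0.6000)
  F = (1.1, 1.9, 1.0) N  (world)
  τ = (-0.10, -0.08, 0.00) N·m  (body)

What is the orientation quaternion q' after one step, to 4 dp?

q' = (0.0670, 0.0247, 0.6875, 0.7227)

Hamilton product q⊗(0,ω) = (1.3435033, 0.4949749, -0.3535535, 0.3535535)
q' = normalize(q + ½dt·q⊗(0,ω)) = (0.0670, 0.0247, 0.6875, 0.7227)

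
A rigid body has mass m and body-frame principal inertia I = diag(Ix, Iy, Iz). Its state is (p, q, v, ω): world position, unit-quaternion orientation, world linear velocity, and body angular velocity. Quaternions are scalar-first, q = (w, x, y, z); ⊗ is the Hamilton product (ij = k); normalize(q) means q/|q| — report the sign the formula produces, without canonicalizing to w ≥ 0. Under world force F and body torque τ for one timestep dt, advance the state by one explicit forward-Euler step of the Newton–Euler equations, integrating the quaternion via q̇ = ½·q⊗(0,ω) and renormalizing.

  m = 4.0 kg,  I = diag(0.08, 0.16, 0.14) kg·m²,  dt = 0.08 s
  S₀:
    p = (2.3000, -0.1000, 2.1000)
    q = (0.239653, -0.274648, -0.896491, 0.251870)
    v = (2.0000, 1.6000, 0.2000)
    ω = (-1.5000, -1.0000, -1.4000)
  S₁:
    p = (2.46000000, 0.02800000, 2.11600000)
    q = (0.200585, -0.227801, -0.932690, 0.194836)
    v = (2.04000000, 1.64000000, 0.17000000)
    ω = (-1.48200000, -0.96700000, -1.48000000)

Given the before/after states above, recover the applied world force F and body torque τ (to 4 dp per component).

ω₁ − ω₀ = (0.01800000, 0.03300000, -0.08000000)
precession coupling = (-0.0280, -0.1260, 0.1200)
I·α + gyro = (-0.0100, -0.0600, -0.0200)
Δv = v₁−v₀ = (0.04000000, 0.04000000, -0.03000000)
applied force F = (2.0000, 2.0000, -1.5000)

F = (2.0000, 2.0000, -1.5000)
τ = (-0.0100, -0.0600, -0.0200)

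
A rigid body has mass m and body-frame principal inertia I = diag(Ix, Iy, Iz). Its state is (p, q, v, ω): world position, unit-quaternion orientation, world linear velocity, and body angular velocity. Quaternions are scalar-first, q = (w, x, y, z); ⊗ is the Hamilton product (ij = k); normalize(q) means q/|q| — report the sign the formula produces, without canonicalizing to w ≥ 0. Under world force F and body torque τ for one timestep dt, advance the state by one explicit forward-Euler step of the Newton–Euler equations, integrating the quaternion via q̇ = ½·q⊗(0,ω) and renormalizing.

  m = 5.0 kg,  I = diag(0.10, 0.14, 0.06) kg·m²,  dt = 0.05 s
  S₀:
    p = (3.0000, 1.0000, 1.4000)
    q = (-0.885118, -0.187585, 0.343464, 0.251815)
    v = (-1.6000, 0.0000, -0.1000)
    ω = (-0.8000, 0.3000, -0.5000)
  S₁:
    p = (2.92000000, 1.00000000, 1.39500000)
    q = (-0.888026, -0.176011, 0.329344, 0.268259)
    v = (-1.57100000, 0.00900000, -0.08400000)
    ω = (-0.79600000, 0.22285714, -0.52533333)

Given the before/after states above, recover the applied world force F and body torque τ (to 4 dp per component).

F = (2.9000, 0.9000, 1.6000)
τ = (0.0200, -0.2000, -0.0400)

v₁ − v₀ = (0.02900000, 0.00900000, 0.01600000)
m·(v₁−v₀)/dt = (2.9000, 0.9000, 1.6000)
rate change Δω = (0.00400000, -0.07714286, -0.02533333)
ω₀×(Iω₀) = (0.0120, 0.0160, -0.0096)
I·α + gyro = (0.0200, -0.2000, -0.0400)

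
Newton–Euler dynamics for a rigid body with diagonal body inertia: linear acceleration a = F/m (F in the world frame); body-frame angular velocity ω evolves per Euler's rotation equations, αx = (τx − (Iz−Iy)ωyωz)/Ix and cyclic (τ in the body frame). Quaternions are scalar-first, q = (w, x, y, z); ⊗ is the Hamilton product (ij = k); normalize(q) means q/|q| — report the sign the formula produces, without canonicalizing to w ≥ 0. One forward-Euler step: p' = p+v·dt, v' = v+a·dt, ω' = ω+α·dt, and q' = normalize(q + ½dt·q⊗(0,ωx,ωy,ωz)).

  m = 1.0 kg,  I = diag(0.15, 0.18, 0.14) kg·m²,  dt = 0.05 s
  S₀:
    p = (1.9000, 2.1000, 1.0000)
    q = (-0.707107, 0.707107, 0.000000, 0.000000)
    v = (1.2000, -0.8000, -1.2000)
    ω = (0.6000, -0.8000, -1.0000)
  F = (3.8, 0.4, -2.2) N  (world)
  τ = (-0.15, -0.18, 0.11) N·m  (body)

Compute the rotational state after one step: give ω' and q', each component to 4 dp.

ω×(Iω) gyroscopic = (-0.0320, -0.0060, -0.0144)
α = I⁻¹(τ − ω×Iω) = (-0.7867, -0.9667, 0.8886)
new body rate ω' = (0.5607, -0.8483, -0.9556)
q⊗(0,ω) = (-0.4242642, -0.4242642, 1.2727926, 0.1414214)
updated quaternion q' = (-0.7173, 0.6961, 0.0318, 0.0035)

ω' = (0.5607, -0.8483, -0.9556)
q' = (-0.7173, 0.6961, 0.0318, 0.0035)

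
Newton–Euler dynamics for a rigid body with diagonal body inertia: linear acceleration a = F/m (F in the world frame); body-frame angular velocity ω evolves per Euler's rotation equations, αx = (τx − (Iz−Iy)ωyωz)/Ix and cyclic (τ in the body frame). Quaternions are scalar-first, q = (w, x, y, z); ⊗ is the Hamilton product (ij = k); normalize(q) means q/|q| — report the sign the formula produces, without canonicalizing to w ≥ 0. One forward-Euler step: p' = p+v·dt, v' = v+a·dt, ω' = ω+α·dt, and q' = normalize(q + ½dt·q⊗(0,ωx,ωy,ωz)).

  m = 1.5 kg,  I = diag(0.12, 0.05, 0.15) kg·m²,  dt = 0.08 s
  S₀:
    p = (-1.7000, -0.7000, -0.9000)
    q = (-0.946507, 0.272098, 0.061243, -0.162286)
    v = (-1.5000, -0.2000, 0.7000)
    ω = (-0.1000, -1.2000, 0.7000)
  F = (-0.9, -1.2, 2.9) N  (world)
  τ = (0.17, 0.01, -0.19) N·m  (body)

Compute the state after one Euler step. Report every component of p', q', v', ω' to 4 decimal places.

p' = (-1.8200, -0.7160, -0.8440)
q' = (-0.9365, 0.2694, 0.0996, -0.2013)
v' = (-1.5480, -0.2640, 0.8547)
ω' = (0.0693, -1.1874, 0.6031)

p' = p + v·dt = (-1.8200, -0.7160, -0.8440)
v + (F/m)dt = (-1.5480, -0.2640, 0.8547)
ω×(Iω) gyroscopic = (-0.0840, 0.0021, -0.0084)
(τ − ω×Iω)/I = (2.1167, 0.1580, -1.2107)
ω' = ω + α·dt = (0.0693, -1.1874, 0.6031)
2q̇ = q⊗(0,ω) = (0.2143016, -0.0572224, 0.9615684, -0.9829482)
q + ½dt·q⊗(0,ω), renormalized = (-0.9365, 0.2694, 0.0996, -0.2013)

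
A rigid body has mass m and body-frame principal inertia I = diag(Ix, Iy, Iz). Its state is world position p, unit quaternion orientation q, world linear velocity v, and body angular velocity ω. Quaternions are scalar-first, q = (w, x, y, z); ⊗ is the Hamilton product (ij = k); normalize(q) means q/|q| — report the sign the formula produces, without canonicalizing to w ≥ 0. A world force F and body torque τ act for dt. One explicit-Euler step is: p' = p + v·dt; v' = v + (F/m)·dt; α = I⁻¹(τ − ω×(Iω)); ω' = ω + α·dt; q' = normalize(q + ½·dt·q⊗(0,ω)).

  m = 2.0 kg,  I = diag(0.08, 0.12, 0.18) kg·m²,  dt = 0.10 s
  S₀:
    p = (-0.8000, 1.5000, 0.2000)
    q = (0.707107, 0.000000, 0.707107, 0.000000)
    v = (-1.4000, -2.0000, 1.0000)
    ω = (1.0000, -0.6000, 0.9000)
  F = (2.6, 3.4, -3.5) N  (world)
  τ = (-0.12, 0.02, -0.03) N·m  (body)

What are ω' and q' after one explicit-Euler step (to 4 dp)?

ω' = (0.8905, -0.5083, 0.8967)
q' = (0.7264, 0.0670, 0.6840, -0.0035)

(τ − ω×Iω)/I = (-1.0950, 0.9167, -0.0333)
new body rate ω' = (0.8905, -0.5083, 0.8967)
q⊗(0,ω) = (0.4242642, 1.3435033, -0.4242642, -0.0707107)
q' = normalize(q + ½dt·q⊗(0,ω)) = (0.7264, 0.0670, 0.6840, -0.0035)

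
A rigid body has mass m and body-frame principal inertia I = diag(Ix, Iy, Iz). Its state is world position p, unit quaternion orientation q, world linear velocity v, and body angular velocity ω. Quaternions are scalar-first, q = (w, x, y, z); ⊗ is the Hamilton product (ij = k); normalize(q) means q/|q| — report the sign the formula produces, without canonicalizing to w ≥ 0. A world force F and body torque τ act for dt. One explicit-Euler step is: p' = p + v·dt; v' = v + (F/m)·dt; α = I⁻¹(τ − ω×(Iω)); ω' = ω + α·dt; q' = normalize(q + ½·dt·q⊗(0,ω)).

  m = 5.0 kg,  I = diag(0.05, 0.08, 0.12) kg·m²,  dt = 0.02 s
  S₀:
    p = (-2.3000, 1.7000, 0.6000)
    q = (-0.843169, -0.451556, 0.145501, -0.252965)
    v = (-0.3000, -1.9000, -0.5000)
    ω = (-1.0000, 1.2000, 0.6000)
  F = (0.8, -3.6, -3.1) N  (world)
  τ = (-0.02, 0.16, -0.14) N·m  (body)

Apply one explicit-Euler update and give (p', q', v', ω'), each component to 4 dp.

precession coupling ω×(Iω) = (0.0288, 0.0420, -0.0360)
α = I⁻¹(τ − ω×Iω) = (-0.9760, 1.4750, -0.8667)
new body rate ω' = (-1.0195, 1.2295, 0.5827)
2q̇ = q⊗(0,ω) = (-0.4743782, 1.2340276, -0.4879042, -0.9022676)
q' = normalize(q + ½dt·q⊗(0,ω)) = (-0.8478, -0.4392, 0.1406, -0.2620)
new position p' = (-2.3060, 1.6620, 0.5900)
v' = v + a·dt = (-0.2968, -1.9144, -0.5124)

p' = (-2.3060, 1.6620, 0.5900)
q' = (-0.8478, -0.4392, 0.1406, -0.2620)
v' = (-0.2968, -1.9144, -0.5124)
ω' = (-1.0195, 1.2295, 0.5827)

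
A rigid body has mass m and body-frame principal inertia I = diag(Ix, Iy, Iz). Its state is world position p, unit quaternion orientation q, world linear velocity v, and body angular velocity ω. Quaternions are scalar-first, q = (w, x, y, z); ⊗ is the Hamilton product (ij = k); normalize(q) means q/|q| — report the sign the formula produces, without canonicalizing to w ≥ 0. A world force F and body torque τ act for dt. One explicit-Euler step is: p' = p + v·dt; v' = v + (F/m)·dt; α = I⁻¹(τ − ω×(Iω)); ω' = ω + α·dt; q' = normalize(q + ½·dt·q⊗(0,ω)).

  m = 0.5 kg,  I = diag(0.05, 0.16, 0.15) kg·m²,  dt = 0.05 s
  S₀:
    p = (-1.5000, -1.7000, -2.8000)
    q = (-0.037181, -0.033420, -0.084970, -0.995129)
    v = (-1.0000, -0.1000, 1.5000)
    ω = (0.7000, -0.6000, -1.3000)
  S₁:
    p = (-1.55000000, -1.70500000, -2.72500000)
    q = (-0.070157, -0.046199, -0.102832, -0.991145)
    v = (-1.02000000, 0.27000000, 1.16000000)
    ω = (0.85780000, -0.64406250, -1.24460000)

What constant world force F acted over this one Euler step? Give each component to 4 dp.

velocity change Δv = (-0.02000000, 0.37000000, -0.34000000)
applied force F = (-0.2000, 3.7000, -3.4000)

F = (-0.2000, 3.7000, -3.4000)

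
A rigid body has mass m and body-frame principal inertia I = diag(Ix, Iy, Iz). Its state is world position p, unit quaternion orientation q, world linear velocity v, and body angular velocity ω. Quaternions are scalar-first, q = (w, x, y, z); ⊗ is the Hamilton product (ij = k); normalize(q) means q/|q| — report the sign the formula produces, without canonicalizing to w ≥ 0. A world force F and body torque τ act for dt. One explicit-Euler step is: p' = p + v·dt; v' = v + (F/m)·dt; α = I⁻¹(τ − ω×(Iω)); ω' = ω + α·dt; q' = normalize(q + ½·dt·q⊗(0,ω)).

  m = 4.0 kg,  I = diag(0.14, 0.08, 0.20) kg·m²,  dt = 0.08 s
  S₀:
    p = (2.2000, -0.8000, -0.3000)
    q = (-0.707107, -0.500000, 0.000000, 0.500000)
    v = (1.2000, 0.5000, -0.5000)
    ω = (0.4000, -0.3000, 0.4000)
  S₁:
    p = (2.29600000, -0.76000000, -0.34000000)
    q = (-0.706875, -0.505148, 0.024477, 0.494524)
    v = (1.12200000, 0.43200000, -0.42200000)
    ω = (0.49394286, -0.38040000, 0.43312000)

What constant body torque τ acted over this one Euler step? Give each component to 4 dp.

ω₁ − ω₀ = (0.09394286, -0.08040000, 0.03312000)
gyro term ω₀×Iω₀ = (-0.0144, -0.0096, 0.0072)
I·α + gyro = (0.1500, -0.0900, 0.0900)

τ = (0.1500, -0.0900, 0.0900)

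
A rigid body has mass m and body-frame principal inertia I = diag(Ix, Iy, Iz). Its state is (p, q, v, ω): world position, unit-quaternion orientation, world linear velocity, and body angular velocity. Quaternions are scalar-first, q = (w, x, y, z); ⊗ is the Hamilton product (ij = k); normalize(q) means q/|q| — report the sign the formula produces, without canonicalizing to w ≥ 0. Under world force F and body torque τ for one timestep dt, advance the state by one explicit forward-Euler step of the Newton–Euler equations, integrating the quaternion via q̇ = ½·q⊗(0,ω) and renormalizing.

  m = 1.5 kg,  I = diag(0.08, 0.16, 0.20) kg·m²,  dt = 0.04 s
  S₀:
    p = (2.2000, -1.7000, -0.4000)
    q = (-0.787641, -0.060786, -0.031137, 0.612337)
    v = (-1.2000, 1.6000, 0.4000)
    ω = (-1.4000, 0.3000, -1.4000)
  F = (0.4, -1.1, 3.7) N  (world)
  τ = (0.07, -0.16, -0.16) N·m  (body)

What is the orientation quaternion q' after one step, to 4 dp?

q⊗(0,ω) = (0.7815125, 0.9625881, -1.1786645, 1.0408698)
updated quaternion q' = (-0.7714, -0.0415, -0.0547, 0.6326)

q' = (-0.7714, -0.0415, -0.0547, 0.6326)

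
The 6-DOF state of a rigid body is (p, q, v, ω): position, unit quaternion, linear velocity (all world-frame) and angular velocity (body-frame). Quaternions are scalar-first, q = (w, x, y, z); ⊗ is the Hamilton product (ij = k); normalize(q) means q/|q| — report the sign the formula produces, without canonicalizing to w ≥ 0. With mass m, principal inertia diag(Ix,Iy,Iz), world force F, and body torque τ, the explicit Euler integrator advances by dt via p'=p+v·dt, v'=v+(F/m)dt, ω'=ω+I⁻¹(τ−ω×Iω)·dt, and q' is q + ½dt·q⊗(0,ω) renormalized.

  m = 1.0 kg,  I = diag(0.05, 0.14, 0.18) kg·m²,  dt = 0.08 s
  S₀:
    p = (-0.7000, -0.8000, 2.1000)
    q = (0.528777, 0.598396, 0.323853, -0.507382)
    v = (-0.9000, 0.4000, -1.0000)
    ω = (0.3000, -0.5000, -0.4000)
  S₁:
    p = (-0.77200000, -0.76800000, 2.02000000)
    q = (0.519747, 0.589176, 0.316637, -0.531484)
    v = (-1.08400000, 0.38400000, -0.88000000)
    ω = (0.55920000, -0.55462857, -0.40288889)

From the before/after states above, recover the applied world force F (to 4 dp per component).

F = (-2.3000, -0.2000, 1.5000)

Δv = v₁−v₀ = (-0.18400000, -0.01600000, 0.12000000)
F = m·Δv/dt = (-2.3000, -0.2000, 1.5000)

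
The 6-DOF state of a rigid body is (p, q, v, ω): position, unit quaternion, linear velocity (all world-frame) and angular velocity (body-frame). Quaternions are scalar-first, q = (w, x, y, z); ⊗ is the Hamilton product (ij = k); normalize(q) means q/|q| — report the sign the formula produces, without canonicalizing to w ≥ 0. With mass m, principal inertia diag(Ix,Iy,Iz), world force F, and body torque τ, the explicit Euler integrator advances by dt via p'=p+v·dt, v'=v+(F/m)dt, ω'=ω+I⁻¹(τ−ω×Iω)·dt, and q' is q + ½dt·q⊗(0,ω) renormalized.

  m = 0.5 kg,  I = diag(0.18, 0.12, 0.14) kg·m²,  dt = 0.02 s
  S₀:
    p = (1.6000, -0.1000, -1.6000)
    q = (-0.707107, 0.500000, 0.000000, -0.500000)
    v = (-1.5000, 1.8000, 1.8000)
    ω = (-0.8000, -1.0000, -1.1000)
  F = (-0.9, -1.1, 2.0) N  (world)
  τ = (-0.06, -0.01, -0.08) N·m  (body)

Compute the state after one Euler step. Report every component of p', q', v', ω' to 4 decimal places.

p' = (1.5700, -0.0640, -1.5640)
q' = (-0.7085, 0.5006, 0.0166, -0.4972)
v' = (-1.5360, 1.7560, 1.8800)
ω' = (-0.8091, -1.0075, -1.1046)

ω×(Iω) gyroscopic = (0.0220, 0.0352, -0.0480)
α = I⁻¹(τ − ω×Iω) = (-0.4556, -0.3767, -0.2286)
ω' = ω + α·dt = (-0.8091, -1.0075, -1.1046)
Hamilton product q⊗(0,ω) = (-0.1500000, 0.0656856, 1.6571070, 0.2778177)
updated quaternion q' = (-0.7085, 0.5006, 0.0166, -0.4972)
linear accel F/m = (-1.8000, -2.2000, 4.0000)
p' = p + v·dt = (1.5700, -0.0640, -1.5640)
v + (F/m)dt = (-1.5360, 1.7560, 1.8800)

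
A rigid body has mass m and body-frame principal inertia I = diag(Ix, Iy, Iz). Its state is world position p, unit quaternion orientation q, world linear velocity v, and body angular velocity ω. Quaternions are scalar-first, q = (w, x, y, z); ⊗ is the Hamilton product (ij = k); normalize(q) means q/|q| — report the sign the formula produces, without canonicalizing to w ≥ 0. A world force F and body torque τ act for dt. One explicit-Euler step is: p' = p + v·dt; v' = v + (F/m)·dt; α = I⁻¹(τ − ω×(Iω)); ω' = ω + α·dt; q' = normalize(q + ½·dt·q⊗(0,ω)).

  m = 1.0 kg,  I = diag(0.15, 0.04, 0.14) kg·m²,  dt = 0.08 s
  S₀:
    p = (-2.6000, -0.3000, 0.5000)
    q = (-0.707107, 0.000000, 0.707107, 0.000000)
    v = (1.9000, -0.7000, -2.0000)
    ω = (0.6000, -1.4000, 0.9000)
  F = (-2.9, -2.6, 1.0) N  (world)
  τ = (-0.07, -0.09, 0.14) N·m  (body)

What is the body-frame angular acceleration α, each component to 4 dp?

α = (0.3733, -2.3850, 0.3400)

ω×(Iω) gyroscopic = (-0.1260, 0.0054, 0.0924)
(τ − ω×Iω)/I = (0.3733, -2.3850, 0.3400)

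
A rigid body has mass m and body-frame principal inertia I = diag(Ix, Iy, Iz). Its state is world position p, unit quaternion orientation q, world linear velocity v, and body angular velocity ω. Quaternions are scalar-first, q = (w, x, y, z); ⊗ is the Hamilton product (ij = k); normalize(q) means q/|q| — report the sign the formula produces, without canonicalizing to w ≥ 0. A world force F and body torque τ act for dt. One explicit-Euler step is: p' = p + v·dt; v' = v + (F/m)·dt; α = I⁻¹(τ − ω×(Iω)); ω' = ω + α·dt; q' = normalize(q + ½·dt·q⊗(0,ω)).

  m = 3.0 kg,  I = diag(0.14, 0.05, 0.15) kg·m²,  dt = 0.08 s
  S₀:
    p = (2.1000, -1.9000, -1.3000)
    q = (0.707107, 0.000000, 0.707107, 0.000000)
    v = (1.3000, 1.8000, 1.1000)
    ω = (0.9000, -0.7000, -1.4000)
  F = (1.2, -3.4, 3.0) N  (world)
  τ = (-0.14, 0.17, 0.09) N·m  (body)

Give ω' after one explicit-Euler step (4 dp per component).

α = I⁻¹(τ − ω×Iω) = (-1.7000, 3.1480, 0.2220)
new body rate ω' = (0.7640, -0.4482, -1.3822)

ω' = (0.7640, -0.4482, -1.3822)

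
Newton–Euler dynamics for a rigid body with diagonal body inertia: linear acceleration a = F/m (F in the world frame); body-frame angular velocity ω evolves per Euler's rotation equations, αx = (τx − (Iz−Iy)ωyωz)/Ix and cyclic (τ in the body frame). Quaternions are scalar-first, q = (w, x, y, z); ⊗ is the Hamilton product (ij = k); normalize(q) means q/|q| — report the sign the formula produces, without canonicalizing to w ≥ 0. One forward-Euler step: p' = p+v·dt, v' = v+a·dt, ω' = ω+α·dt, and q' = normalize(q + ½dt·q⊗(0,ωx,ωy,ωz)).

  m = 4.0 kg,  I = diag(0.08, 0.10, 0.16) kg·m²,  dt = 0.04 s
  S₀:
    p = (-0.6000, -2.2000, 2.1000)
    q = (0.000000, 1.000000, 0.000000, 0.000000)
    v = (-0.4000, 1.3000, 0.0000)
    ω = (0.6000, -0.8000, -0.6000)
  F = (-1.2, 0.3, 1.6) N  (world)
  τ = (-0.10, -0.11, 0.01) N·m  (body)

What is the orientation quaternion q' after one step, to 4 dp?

q' = (-0.0120, 0.9997, 0.0120, -0.0160)

2q̇ = q⊗(0,ω) = (-0.6000000, 0.0000000, 0.6000000, -0.8000000)
updated quaternion q' = (-0.0120, 0.9997, 0.0120, -0.0160)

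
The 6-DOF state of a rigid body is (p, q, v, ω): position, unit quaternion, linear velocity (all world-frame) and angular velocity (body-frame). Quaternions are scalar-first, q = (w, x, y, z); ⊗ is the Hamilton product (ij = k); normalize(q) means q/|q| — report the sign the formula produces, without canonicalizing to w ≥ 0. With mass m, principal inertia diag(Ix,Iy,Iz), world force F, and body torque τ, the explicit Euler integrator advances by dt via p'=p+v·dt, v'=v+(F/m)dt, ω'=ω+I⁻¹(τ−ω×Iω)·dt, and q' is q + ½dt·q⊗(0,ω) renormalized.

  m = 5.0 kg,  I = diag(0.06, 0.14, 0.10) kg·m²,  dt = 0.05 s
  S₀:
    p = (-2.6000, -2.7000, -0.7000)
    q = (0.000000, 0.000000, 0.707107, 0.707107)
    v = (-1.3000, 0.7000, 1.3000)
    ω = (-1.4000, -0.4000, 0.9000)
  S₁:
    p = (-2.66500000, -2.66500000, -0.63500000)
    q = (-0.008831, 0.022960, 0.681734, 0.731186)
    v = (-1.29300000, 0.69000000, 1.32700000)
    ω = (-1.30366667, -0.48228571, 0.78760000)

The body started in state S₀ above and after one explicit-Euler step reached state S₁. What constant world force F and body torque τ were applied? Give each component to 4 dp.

F = (0.7000, -1.0000, 2.7000)
τ = (0.1300, -0.1800, -0.1800)

Δv = v₁−v₀ = (0.00700000, -0.01000000, 0.02700000)
applied force F = (0.7000, -1.0000, 2.7000)
rate change Δω = (0.09633333, -0.08228571, -0.11240000)
ω₀×(Iω₀) = (0.0144, 0.0504, 0.0448)
applied torque τ = (0.1300, -0.1800, -0.1800)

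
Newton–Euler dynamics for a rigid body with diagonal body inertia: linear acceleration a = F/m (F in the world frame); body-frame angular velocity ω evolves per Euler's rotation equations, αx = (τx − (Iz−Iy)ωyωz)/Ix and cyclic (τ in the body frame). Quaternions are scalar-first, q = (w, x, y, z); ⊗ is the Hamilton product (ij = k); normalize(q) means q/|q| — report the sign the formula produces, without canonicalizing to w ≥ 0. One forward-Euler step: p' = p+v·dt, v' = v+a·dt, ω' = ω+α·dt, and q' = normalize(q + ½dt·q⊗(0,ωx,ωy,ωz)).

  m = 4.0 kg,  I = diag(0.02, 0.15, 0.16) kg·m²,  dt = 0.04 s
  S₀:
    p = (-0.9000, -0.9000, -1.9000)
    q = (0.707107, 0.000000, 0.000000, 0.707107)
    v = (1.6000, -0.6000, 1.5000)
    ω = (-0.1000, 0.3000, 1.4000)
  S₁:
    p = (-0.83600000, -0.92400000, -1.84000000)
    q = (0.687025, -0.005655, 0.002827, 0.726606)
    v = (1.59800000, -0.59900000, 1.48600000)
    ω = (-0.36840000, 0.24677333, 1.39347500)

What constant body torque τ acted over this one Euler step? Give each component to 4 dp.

τ = (-0.1300, -0.1800, -0.0300)

Δω = ω₁−ω₀ = (-0.26840000, -0.05322667, -0.00652500)
I·α + gyro = (-0.1300, -0.1800, -0.0300)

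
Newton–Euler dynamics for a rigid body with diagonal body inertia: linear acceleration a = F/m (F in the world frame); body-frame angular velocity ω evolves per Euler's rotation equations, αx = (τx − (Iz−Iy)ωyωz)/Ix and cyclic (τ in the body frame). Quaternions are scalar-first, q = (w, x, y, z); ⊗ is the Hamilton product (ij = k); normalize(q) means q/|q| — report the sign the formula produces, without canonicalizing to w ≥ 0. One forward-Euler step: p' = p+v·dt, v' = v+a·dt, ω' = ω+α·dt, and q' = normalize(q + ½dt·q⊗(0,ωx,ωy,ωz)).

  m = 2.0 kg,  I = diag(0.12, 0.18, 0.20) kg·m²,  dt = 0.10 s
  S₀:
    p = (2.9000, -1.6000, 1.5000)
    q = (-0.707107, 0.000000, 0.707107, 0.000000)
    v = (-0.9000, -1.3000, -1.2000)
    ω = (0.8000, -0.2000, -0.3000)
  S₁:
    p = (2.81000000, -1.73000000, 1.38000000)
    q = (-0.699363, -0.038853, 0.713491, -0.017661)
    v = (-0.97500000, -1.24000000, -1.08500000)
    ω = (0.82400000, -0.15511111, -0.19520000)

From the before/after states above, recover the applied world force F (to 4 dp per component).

Δv = v₁−v₀ = (-0.07500000, 0.06000000, 0.11500000)
applied force F = (-1.5000, 1.2000, 2.3000)

F = (-1.5000, 1.2000, 2.3000)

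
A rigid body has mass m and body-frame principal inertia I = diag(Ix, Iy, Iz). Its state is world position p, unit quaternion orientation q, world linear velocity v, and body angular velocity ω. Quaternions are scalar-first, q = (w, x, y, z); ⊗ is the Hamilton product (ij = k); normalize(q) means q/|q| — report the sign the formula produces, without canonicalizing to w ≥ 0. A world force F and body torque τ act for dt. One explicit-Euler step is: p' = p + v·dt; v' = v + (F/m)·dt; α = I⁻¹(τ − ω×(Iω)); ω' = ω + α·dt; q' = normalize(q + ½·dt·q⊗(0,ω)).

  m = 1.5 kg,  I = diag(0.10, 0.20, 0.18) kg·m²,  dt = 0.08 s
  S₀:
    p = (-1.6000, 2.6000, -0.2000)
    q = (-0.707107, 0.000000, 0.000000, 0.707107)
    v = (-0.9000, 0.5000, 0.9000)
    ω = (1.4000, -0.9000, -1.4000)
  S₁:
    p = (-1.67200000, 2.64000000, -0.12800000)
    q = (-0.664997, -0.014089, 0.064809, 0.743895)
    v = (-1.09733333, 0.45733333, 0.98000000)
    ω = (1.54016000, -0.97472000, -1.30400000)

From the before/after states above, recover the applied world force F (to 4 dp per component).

v₁ − v₀ = (-0.19733333, -0.04266667, 0.08000000)
m·(v₁−v₀)/dt = (-3.7000, -0.8000, 1.5000)

F = (-3.7000, -0.8000, 1.5000)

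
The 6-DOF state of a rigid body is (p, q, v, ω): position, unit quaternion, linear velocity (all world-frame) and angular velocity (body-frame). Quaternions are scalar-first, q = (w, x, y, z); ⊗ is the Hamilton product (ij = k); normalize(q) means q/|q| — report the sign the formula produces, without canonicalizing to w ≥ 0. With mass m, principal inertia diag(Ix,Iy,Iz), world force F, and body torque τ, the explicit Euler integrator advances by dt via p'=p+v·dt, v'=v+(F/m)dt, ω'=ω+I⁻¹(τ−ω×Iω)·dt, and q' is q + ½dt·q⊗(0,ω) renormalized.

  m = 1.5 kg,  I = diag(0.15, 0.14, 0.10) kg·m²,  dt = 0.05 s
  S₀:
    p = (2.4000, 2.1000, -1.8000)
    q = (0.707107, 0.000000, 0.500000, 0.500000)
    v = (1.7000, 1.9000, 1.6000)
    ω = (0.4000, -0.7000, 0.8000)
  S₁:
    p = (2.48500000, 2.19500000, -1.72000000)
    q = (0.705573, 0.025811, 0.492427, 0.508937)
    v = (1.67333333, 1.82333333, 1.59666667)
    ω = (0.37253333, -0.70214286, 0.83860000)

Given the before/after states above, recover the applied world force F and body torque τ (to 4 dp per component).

F = (-0.8000, -2.3000, -0.1000)
τ = (-0.0600, 0.0100, 0.0800)

Δv = v₁−v₀ = (-0.02666667, -0.07666667, -0.00333333)
m·(v₁−v₀)/dt = (-0.8000, -2.3000, -0.1000)
ω₁ − ω₀ = (-0.02746667, -0.00214286, 0.03860000)
ω₀×(Iω₀) = (0.0224, 0.0160, 0.0028)
applied torque τ = (-0.0600, 0.0100, 0.0800)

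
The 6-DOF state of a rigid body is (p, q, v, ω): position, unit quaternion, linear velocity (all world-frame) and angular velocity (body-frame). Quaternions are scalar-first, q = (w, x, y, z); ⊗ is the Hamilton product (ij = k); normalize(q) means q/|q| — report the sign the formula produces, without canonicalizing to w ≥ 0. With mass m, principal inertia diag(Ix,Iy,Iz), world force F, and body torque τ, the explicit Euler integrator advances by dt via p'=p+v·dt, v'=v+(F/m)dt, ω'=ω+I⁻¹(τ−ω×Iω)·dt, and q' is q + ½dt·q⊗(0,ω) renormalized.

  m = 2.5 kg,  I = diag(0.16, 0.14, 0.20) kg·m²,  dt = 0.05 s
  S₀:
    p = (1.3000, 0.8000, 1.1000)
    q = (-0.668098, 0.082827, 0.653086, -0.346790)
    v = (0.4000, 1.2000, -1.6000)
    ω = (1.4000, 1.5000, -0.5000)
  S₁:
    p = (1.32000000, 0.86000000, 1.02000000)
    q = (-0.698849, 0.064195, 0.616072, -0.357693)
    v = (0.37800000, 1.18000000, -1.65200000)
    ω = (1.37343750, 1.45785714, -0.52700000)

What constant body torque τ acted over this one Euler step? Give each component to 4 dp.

τ = (-0.1300, -0.0900, -0.1500)

Δω = ω₁−ω₀ = (-0.02656250, -0.04214286, -0.02700000)
gyro term ω₀×Iω₀ = (-0.0450, 0.0280, -0.0420)
applied torque τ = (-0.1300, -0.0900, -0.1500)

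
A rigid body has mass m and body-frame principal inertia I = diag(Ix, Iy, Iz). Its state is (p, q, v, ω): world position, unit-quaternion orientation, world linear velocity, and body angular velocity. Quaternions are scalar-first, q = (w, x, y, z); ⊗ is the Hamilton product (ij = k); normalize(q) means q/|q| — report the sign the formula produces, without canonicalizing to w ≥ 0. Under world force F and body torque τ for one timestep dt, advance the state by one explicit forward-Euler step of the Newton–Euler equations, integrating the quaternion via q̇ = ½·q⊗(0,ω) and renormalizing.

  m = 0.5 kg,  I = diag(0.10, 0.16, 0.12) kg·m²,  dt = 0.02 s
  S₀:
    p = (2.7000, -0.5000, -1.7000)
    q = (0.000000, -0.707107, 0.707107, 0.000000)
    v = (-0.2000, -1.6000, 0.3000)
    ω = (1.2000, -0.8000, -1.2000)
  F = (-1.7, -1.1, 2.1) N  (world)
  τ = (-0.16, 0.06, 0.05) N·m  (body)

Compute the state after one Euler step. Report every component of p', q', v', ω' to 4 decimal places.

p' = p + v·dt = (2.6960, -0.5320, -1.6940)
v' = v + a·dt = (-0.2680, -1.6440, 0.3840)
angular accel α = (-1.2160, 0.1950, 0.8967)
ω' = ω + α·dt = (1.1757, -0.7961, -1.1821)
Hamilton product q⊗(0,ω) = (1.4142140, -0.8485284, -0.8485284, -0.2828428)
q + ½dt·q⊗(0,ω), renormalized = (0.0141, -0.7155, 0.6985, -0.0028)

p' = (2.6960, -0.5320, -1.6940)
q' = (0.0141, -0.7155, 0.6985, -0.0028)
v' = (-0.2680, -1.6440, 0.3840)
ω' = (1.1757, -0.7961, -1.1821)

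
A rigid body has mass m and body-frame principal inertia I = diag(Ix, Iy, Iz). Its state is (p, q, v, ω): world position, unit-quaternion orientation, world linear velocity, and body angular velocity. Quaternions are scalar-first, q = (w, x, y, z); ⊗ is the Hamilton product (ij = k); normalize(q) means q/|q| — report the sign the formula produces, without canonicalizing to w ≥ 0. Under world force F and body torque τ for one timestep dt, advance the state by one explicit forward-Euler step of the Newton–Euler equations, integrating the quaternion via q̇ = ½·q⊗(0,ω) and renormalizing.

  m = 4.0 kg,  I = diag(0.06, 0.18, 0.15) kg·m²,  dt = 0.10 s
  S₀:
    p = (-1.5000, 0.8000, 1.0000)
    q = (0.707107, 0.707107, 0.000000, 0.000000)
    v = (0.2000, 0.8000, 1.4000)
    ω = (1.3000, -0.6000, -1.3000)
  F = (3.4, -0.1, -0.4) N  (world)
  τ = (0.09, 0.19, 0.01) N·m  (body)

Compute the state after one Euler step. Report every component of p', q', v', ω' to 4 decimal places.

p' = p + v·dt = (-1.4800, 0.8800, 1.1400)
new velocity v' = (0.2850, 0.7975, 1.3900)
(τ − ω×Iω)/I = (1.8900, 0.2106, 0.6907)
ω + α·dt = (1.4890, -0.5789, -1.2309)
2q̇ = q⊗(0,ω) = (-0.9192391, 0.9192391, 0.4949749, -1.3435033)
q' = normalize(q + ½dt·q⊗(0,ω)) = (0.6581, 0.7496, 0.0246, -0.0669)

p' = (-1.4800, 0.8800, 1.1400)
q' = (0.6581, 0.7496, 0.0246, -0.0669)
v' = (0.2850, 0.7975, 1.3900)
ω' = (1.4890, -0.5789, -1.2309)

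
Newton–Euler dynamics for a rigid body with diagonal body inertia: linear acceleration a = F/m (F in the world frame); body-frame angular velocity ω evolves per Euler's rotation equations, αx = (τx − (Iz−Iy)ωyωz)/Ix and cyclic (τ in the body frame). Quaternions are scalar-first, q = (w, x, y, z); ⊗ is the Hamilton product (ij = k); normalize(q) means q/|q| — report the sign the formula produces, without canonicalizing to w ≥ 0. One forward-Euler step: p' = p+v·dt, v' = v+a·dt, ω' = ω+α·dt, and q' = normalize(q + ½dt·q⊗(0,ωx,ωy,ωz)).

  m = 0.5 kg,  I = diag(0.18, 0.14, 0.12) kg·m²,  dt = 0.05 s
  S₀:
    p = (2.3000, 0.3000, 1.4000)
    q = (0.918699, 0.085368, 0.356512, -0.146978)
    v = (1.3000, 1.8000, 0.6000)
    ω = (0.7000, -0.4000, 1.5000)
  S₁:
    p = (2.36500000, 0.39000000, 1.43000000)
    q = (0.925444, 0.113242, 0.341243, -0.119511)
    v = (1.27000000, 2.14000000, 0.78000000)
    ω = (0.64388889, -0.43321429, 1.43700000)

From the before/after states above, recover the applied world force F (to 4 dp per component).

Δv = v₁−v₀ = (-0.03000000, 0.34000000, 0.18000000)
F = m·Δv/dt = (-0.3000, 3.4000, 1.8000)

F = (-0.3000, 3.4000, 1.8000)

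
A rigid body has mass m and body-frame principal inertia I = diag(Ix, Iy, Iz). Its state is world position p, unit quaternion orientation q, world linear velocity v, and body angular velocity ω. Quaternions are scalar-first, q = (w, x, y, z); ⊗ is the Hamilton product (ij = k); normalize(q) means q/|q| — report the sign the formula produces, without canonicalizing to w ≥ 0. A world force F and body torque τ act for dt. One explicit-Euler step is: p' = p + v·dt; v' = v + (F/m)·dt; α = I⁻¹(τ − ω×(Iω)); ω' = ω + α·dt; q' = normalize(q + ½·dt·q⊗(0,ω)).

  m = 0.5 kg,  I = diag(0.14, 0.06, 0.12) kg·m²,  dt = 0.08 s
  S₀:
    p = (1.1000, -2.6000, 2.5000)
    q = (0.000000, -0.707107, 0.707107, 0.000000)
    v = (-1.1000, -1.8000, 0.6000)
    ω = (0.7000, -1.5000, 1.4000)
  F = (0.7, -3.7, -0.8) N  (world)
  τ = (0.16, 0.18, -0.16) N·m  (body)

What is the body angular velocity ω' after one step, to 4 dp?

ω' = (0.8634, -1.2861, 1.2373)

α = I⁻¹(τ − ω×Iω) = (2.0429, 2.6733, -2.0333)
new body rate ω' = (0.8634, -1.2861, 1.2373)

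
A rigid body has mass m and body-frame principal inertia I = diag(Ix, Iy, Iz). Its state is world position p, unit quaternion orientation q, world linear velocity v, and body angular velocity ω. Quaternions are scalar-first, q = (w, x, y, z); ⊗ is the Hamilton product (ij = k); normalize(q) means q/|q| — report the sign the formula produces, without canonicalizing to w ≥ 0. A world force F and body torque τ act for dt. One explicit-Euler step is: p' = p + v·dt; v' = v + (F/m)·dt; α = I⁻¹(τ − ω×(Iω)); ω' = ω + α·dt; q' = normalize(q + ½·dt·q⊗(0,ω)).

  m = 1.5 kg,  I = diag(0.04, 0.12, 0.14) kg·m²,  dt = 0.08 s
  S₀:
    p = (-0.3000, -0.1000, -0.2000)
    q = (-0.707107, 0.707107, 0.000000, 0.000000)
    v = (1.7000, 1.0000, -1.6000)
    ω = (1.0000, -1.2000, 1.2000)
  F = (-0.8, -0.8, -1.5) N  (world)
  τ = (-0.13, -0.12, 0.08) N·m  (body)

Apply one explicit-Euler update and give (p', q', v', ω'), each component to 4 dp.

p' = (-0.1640, -0.0200, -0.3280)
q' = (-0.7331, 0.6767, 0.0000, -0.0677)
v' = (1.6573, 0.9573, -1.6800)
ω' = (0.7976, -1.2000, 1.3006)

a = F/m = (-0.5333, -0.5333, -1.0000)
new position p' = (-0.1640, -0.0200, -0.3280)
v' = v + a·dt = (1.6573, 0.9573, -1.6800)
α = I⁻¹(τ − ω×Iω) = (-2.5300, 0.0000, 1.2571)
ω' = ω + α·dt = (0.7976, -1.2000, 1.3006)
2q̇ = q⊗(0,ω) = (-0.7071070, -0.7071070, 0.0000000, -1.6970568)
q' = normalize(q + ½dt·q⊗(0,ω)) = (-0.7331, 0.6767, 0.0000, -0.0677)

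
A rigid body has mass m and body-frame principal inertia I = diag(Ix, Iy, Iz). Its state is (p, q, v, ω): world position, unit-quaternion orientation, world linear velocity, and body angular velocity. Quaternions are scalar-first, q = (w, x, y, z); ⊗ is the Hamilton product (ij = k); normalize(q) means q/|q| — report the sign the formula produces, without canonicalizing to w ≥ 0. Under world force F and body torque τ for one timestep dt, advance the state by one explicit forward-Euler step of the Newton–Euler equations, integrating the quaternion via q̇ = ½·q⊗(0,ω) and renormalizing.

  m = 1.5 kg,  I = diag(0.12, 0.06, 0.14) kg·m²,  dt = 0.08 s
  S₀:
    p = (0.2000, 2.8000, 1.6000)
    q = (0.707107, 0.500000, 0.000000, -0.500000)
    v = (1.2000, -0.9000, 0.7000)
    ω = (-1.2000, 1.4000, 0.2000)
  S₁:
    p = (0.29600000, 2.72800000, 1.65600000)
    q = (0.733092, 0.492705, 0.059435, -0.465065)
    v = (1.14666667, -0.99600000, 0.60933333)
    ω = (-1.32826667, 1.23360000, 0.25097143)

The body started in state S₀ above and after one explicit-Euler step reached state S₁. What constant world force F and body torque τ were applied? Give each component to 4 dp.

ω₁ − ω₀ = (-0.12826667, -0.16640000, 0.05097143)
τ = I·(Δω/dt) + ω₀×(Iω₀) = (-0.1700, -0.1200, 0.1900)
v₁ − v₀ = (-0.05333333, -0.09600000, -0.09066667)
applied force F = (-1.0000, -1.8000, -1.7000)

F = (-1.0000, -1.8000, -1.7000)
τ = (-0.1700, -0.1200, 0.1900)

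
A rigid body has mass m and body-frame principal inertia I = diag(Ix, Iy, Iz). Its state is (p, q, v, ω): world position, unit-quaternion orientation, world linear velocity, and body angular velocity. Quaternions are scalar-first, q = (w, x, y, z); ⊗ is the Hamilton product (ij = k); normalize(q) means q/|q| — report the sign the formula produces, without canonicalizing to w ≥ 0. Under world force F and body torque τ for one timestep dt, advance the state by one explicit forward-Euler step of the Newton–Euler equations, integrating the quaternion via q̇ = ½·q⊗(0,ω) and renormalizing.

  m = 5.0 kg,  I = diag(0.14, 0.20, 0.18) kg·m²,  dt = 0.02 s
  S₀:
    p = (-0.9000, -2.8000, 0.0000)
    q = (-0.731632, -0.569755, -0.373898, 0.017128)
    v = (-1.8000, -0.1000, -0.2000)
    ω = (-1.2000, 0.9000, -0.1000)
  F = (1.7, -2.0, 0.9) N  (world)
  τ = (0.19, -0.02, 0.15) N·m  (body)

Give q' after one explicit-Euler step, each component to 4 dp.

2q̇ = q⊗(0,ω) = (-0.3454850, 0.8999330, -0.7359979, -0.8882939)
q' = normalize(q + ½dt·q⊗(0,ω)) = (-0.7350, -0.5607, -0.3812, 0.0082)

q' = (-0.7350, -0.5607, -0.3812, 0.0082)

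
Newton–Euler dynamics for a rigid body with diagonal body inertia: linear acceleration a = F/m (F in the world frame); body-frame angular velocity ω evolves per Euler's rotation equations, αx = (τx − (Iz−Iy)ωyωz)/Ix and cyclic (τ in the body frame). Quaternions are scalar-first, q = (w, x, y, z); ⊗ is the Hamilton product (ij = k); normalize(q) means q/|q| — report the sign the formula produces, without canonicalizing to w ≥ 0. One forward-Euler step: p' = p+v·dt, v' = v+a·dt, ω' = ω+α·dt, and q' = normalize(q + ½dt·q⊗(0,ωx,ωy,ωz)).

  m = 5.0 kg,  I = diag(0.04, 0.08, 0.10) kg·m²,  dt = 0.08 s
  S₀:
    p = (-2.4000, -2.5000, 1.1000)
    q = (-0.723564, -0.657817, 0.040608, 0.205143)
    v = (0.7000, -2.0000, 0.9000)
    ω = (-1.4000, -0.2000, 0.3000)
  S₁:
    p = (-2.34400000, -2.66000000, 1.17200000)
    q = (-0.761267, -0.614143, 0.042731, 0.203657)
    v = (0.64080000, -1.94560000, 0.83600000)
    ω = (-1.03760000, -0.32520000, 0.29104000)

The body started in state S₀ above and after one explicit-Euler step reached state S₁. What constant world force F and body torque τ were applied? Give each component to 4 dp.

Δω = ω₁−ω₀ = (0.36240000, -0.12520000, -0.00896000)
precession coupling = (-0.0012, 0.0252, 0.0112)
τ = I·(Δω/dt) + ω₀×(Iω₀) = (0.1800, -0.1000, 0.0000)
velocity change Δv = (-0.05920000, 0.05440000, -0.06400000)
F = m·Δv/dt = (-3.7000, 3.4000, -4.0000)

F = (-3.7000, 3.4000, -4.0000)
τ = (0.1800, -0.1000, 0.0000)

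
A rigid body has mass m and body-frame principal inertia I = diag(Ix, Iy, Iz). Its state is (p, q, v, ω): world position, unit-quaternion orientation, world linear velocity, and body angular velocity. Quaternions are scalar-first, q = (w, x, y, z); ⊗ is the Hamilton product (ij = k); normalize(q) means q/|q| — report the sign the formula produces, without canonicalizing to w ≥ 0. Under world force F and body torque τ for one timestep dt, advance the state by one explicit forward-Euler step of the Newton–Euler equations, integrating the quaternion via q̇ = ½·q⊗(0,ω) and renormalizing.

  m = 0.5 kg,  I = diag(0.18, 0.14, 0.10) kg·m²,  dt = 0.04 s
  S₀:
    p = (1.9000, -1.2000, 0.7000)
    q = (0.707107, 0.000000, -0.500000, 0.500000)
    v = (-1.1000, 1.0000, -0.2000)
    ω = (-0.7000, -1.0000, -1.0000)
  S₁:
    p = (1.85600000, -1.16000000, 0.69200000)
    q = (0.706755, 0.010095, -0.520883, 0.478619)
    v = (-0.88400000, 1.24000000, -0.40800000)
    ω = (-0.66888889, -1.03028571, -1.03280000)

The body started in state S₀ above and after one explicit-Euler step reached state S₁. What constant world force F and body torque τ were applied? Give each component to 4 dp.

Δω = ω₁−ω₀ = (0.03111111, -0.03028571, -0.03280000)
precession coupling = (-0.0400, 0.0560, -0.0280)
I·α + gyro = (0.1000, -0.0500, -0.1100)
v₁ − v₀ = (0.21600000, 0.24000000, -0.20800000)
m·(v₁−v₀)/dt = (2.7000, 3.0000, -2.6000)

F = (2.7000, 3.0000, -2.6000)
τ = (0.1000, -0.0500, -0.1100)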